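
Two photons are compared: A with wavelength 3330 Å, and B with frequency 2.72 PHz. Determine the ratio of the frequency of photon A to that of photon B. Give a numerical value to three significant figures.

0.331

f_A = 9.003e14 Hz (from wavelength = 3330 Å, via f = c/λ).
f_B = 2.720e15 Hz (from frequency = 2.72 PHz, via f given directly).
Ratio = 9.003e14 / 2.720e15 = 0.331.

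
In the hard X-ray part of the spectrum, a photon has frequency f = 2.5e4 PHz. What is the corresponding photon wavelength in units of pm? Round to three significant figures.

12.0 pm

Convert to SI: f = 2.5e4 PHz = 2.5e19 Hz.
Since λ = c/f for a photon, λ = 1.199e-11 m.
Converting to pm: λ = 11.99 pm ≈ 12.0 pm.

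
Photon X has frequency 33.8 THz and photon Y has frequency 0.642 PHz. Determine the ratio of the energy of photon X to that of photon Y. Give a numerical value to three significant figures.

E_X = 2.240e-20 J (from frequency = 33.8 THz, via E = hf).
E_Y = 4.254e-19 J (from frequency = 0.642 PHz, via E = hf).
Ratio = 2.240e-20 / 4.254e-19 = 0.0526.

0.0526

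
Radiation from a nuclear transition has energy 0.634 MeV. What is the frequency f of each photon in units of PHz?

1.53e5 PHz

First convert: E = 0.634 MeV = 1.0158e-13 J.
For a photon f = E/h, so f = 1.533e20 Hz.
Converting to PHz: f = 153300 PHz ≈ 1.53e5 PHz.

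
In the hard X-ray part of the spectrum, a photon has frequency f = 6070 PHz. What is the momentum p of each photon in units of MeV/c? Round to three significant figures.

0.0251 MeV/c

Take h = 6.62607015 × 10^-34 J·s, c = 2.99792458 × 10^8 m/s, 1 eV = 1.602176634 × 10^-19 J.
Convert to SI: f = 6070 PHz = 6.07 × 10^18 Hz.
The photon relation is p = hf/c, giving p = 1.342 × 10^-23 kg·m/s.
Converting to MeV/c: p = 0.02510 MeV/c ≈ 0.0251 MeV/c.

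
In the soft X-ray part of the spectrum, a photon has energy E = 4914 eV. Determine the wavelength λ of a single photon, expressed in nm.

0.252 nm

Use h = 6.62607015e-34 J·s, c = 2.99792458e8 m/s, 1 eV = 1.602176634e-19 J.
First convert: E = 4914 eV = 7.8731e-16 J.
The photon relation is λ = hc/E, giving λ = 2.523e-10 m.
Converting to nm: λ = 0.2523 nm ≈ 0.252 nm.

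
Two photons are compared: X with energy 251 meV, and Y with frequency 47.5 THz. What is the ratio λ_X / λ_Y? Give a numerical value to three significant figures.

λ_X = 4.940e-6 m (from energy = 251 meV, via λ = hc/E).
λ_Y = 6.311e-6 m (from frequency = 47.5 THz, via λ = c/f).
Ratio = 4.940e-6 / 6.311e-6 = 0.783.

0.783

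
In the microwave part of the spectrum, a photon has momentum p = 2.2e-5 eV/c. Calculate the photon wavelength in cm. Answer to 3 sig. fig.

5.64 cm

Convert to SI: p = 2.2e-5 eV/c = 1.1757e-32 kg·m/s.
Apply λ = h/p: λ = 0.05636 m.
Converting to cm: λ = 5.636 cm ≈ 5.64 cm.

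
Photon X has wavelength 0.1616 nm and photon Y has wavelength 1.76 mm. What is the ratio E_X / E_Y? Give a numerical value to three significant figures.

E_X = 1.229e-15 J (from wavelength = 0.1616 nm, via E = hc/λ).
E_Y = 1.129e-22 J (from wavelength = 1.76 mm, via E = hc/λ).
Ratio = 1.229e-15 / 1.129e-22 = 1.09e7.

1.09e7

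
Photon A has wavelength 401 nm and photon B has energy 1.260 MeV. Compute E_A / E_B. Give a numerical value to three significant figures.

2.45e-6

E_A = 4.954e-19 J (from wavelength = 401 nm, via E = hc/λ).
E_B = 2.019e-13 J (from energy = 1.260 MeV, via E given directly).
Ratio = 4.954e-19 / 2.019e-13 = 2.45e-6.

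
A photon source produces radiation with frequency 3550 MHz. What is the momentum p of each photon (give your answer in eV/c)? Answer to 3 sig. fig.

1.47 × 10^-5 eV/c

First convert: f = 3550 MHz = 3.55 × 10^9 Hz.
The photon relation is p = hf/c, giving p = 7.846 × 10^-33 kg·m/s.
Converting to eV/c: p = 1.468 × 10^-5 eV/c ≈ 1.47 × 10^-5 eV/c.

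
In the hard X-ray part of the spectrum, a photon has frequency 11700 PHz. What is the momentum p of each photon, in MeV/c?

0.0484 MeV/c

Take h = 6.62607015 × 10^-34 J·s, c = 2.99792458 × 10^8 m/s, 1 eV = 1.602176634 × 10^-19 J.
First convert: f = 11700 PHz = 1.17 × 10^19 Hz.
The photon relation is p = hf/c, giving p = 2.586 × 10^-23 kg·m/s.
Converting to MeV/c: p = 0.04839 MeV/c ≈ 0.0484 MeV/c.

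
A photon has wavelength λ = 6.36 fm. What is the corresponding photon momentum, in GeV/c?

Take h = 6.62607015e-34 J·s, c = 2.99792458e8 m/s, 1 eV = 1.602176634e-19 J.
Convert to SI: λ = 6.36 fm = 6.36e-15 m.
Apply p = h/λ: p = 1.042e-19 kg·m/s.
Converting to GeV/c: p = 0.1949 GeV/c ≈ 0.195 GeV/c.

0.195 GeV/c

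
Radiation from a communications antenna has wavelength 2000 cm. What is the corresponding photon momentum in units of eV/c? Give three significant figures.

6.20 × 10^-8 eV/c

In SI units: λ = 2000 cm = 20 m.
Since p = h/λ for a photon, p = 3.313 × 10^-35 kg·m/s.
Converting to eV/c: p = 6.199 × 10^-8 eV/c ≈ 6.20 × 10^-8 eV/c.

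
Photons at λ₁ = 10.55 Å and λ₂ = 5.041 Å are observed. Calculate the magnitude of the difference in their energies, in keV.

1.28 keV

Using E = hc/λ: E₁ = 1.8829 × 10^-16 J, E₂ = 3.9406 × 10^-16 J.
|ΔE| = |1.8829 × 10^-16 − 3.9406 × 10^-16| = 2.06 × 10^-16 J = 1.28 keV.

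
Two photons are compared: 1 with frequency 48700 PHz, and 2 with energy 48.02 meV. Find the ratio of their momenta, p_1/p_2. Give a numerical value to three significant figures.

4.19 × 10^6

p_1 = 1.076 × 10^-22 kg·m/s (from frequency = 48700 PHz, via p = hf/c).
p_2 = 2.566 × 10^-29 kg·m/s (from energy = 48.02 meV, via p = E/c).
Ratio = 1.076 × 10^-22 / 2.566 × 10^-29 = 4.19 × 10^6.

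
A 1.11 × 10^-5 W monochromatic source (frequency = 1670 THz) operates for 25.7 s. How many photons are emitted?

Total energy: E_total = P·t = 1.11 × 10^-5 × 25.7 = 2.853 × 10^-4 J.
Per-photon energy: E = 1.107 × 10^-18 J.
N = E_total / E_photon = 2.58 × 10^14.

2.58 × 10^14 photons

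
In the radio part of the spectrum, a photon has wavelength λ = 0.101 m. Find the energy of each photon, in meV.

0.0123 meV

Use h = 6.62607015e-34 J·s, c = 2.99792458e8 m/s, 1 eV = 1.602176634e-19 J.
The photon relation is E = hc/λ, giving E = 1.967e-24 J.
Converting to meV: E = 0.01228 meV ≈ 0.0123 meV.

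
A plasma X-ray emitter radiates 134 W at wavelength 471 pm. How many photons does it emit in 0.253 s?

Total energy: E_total = P·t = 134 × 0.253 = 33.90 J.
Per-photon energy: E = 4.218 × 10^-16 J.
N = E_total / E_photon = 8.04 × 10^16.

8.04 × 10^16 photons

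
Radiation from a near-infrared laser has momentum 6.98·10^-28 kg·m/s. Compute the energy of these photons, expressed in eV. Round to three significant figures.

Take c = 2.99792458·10^8 m/s, 1 eV = 1.602176634·10^-19 J.
Since E = pc for a photon, E = 2.093·10^-19 J.
Converting to eV: E = 1.306 eV ≈ 1.31 eV.

1.31 eV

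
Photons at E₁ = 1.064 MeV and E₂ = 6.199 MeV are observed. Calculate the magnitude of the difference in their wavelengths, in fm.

965 fm

Using λ = hc/E: λ₁ = 1.1653 × 10^-12 m, λ₂ = 2.0001 × 10^-13 m.
|Δλ| = |1.1653 × 10^-12 − 2.0001 × 10^-13| = 9.65 × 10^-13 m = 965 fm.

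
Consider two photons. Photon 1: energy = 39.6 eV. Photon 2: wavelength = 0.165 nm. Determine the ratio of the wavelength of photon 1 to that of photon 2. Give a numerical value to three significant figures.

190

λ_1 = 3.131 × 10^-8 m (from energy = 39.6 eV, via λ = hc/E).
λ_2 = 1.650 × 10^-10 m (from wavelength = 0.165 nm, via λ given directly).
Ratio = 3.131 × 10^-8 / 1.650 × 10^-10 = 190.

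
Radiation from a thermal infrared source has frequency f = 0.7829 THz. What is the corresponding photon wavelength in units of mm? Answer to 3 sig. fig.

0.383 mm

Convert to SI: f = 0.7829 THz = 7.829 × 10^11 Hz.
Apply λ = c/f: λ = 3.829 × 10^-4 m.
Converting to mm: λ = 0.3829 mm ≈ 0.383 mm.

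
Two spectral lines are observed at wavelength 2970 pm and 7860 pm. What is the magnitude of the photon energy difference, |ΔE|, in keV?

0.260 keV

Using E = hc/λ: E₁ = 6.688 × 10^-17 J, E₂ = 2.527 × 10^-17 J.
|ΔE| = |6.688 × 10^-17 − 2.527 × 10^-17| = 4.16 × 10^-17 J = 0.260 keV.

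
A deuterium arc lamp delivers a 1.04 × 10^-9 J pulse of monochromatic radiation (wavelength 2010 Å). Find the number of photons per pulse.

1.05 × 10^9 photons

Per-photon energy: E = 9.883 × 10^-19 J (from wavelength = 2010 Å).
N = E_total / E_photon = 1.04 × 10^-9 J / 9.883 × 10^-19 J = 1.05 × 10^9.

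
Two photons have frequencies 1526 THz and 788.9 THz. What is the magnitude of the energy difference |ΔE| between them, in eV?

Using E = hf: E₁ = 1.0111e-18 J, E₂ = 5.2273e-19 J.
|ΔE| = |1.0111e-18 − 5.2273e-19| = 4.88e-19 J = 3.05 eV.

3.05 eV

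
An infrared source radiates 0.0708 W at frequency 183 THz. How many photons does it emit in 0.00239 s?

Total energy: E_total = P·t = 0.0708 × 0.00239 = 1.692e-4 J.
Per-photon energy: E = 1.213e-19 J.
N = E_total / E_photon = 1.40e15.

1.40e15 photons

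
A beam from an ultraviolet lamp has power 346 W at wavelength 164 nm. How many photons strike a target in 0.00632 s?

1.81 × 10^18 photons

Total energy: E_total = P·t = 346 × 0.00632 = 2.187 J.
Per-photon energy: E = 1.211 × 10^-18 J.
N = E_total / E_photon = 1.81 × 10^18.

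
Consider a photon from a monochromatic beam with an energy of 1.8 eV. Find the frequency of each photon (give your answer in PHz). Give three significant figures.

Convert to SI: E = 1.8 eV = 2.8839e-19 J.
Apply f = E/h: f = 4.352e14 Hz.
Converting to PHz: f = 0.4352 PHz ≈ 0.435 PHz.

0.435 PHz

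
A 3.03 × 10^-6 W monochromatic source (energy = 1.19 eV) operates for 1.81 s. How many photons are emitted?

Total energy: E_total = P·t = 3.03 × 10^-6 × 1.81 = 5.484 × 10^-6 J.
Per-photon energy: E = 1.907 × 10^-19 J.
N = E_total / E_photon = 2.88 × 10^13.

2.88 × 10^13 photons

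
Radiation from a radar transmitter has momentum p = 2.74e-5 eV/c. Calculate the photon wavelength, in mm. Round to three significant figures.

45.2 mm

First convert: p = 2.74e-5 eV/c = 1.4643e-32 kg·m/s.
Since λ = h/p for a photon, λ = 0.04525 m.
Converting to mm: λ = 45.25 mm ≈ 45.2 mm.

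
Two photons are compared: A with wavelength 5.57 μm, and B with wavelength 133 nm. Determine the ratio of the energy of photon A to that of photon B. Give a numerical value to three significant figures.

E_A = 3.566e-20 J (from wavelength = 5.57 μm, via E = hc/λ).
E_B = 1.494e-18 J (from wavelength = 133 nm, via E = hc/λ).
Ratio = 3.566e-20 / 1.494e-18 = 0.0239.

0.0239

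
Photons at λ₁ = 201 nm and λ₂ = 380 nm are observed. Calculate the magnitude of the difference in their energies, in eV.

Using E = hc/λ: E₁ = 9.883 × 10^-19 J, E₂ = 5.227 × 10^-19 J.
|ΔE| = |9.883 × 10^-19 − 5.227 × 10^-19| = 4.66 × 10^-19 J = 2.91 eV.

2.91 eV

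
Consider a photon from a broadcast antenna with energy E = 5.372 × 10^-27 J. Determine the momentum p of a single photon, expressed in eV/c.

Use c = 2.99792458 × 10^8 m/s, 1 eV = 1.602176634 × 10^-19 J.
For a photon p = E/c, so p = 1.792 × 10^-35 kg·m/s.
Converting to eV/c: p = 3.353 × 10^-8 eV/c ≈ 3.35 × 10^-8 eV/c.

3.35 × 10^-8 eV/c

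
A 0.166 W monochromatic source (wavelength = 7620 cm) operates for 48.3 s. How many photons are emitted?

3.08e27 photons

Total energy: E_total = P·t = 0.166 × 48.3 = 8.018 J.
Per-photon energy: E = 2.607e-27 J.
N = E_total / E_photon = 3.08e27.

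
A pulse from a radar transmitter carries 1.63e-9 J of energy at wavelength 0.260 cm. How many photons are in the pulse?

Per-photon energy: E = 7.640e-23 J (from wavelength = 0.260 cm).
N = E_total / E_photon = 1.63e-9 J / 7.640e-23 J = 2.13e13.

2.13e13 photons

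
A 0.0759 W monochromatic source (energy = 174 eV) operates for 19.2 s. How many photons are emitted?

Total energy: E_total = P·t = 0.0759 × 19.2 = 1.457 J.
Per-photon energy: E = 2.788·10^-17 J.
N = E_total / E_photon = 5.23·10^16.

5.23·10^16 photons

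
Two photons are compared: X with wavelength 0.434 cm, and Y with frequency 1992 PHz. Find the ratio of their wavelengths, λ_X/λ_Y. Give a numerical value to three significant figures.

2.88e7

λ_X = 0.004340 m (from wavelength = 0.434 cm, via λ given directly).
λ_Y = 1.505e-10 m (from frequency = 1992 PHz, via λ = c/f).
Ratio = 0.004340 / 1.505e-10 = 2.88e7.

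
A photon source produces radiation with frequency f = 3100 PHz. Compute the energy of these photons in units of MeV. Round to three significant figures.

Convert to SI: f = 3100 PHz = 3.1e18 Hz.
The photon relation is E = hf, giving E = 2.054e-15 J.
Converting to MeV: E = 0.01282 MeV ≈ 0.0128 MeV.

0.0128 MeV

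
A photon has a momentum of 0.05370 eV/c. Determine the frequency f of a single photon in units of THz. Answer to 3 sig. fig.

First convert: p = 0.05370 eV/c = 2.8699 × 10^-29 kg·m/s.
For a photon f = pc/h, so f = 1.298 × 10^13 Hz.
Converting to THz: f = 12.98 THz ≈ 13.0 THz.

13.0 THz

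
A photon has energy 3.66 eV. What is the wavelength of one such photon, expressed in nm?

339 nm

First convert: E = 3.66 eV = 5.8640·10^-19 J.
For a photon λ = hc/E, so λ = 3.388·10^-7 m.
Converting to nm: λ = 338.8 nm ≈ 339 nm.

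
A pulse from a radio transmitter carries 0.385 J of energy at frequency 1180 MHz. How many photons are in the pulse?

4.92·10^23 photons

Per-photon energy: E = 7.819·10^-25 J (from frequency = 1180 MHz).
N = E_total / E_photon = 0.385 J / 7.819·10^-25 J = 4.92·10^23.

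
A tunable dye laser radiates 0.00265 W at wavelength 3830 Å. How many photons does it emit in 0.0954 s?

4.87e14 photons

Total energy: E_total = P·t = 0.00265 × 0.0954 = 2.528e-4 J.
Per-photon energy: E = 5.187e-19 J.
N = E_total / E_photon = 4.87e14.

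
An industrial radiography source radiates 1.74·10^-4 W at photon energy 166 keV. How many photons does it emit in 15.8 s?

Total energy: E_total = P·t = 1.74·10^-4 × 15.8 = 0.002749 J.
Per-photon energy: E = 2.660·10^-14 J.
N = E_total / E_photon = 1.03·10^11.

1.03·10^11 photons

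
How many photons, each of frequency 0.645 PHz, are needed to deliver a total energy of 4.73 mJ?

Per-photon energy: E = 4.274e-19 J (from frequency = 0.645 PHz).
N = E_total / E_photon = 0.00473 J / 4.274e-19 J = 1.11e16.

1.11e16 photons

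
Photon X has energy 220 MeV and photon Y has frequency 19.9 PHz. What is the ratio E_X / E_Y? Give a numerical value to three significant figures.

E_X = 3.525 × 10^-11 J (from energy = 220 MeV, via E given directly).
E_Y = 1.319 × 10^-17 J (from frequency = 19.9 PHz, via E = hf).
Ratio = 3.525 × 10^-11 / 1.319 × 10^-17 = 2.67 × 10^6.

2.67 × 10^6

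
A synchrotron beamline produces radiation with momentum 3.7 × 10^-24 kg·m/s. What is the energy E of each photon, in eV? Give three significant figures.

6920 eV

Take c = 2.99792458 × 10^8 m/s, 1 eV = 1.602176634 × 10^-19 J.
The photon relation is E = pc, giving E = 1.109 × 10^-15 J.
Converting to eV: E = 6923 eV ≈ 6920 eV.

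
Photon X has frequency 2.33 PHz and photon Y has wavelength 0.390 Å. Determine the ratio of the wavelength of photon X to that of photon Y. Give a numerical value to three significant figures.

λ_X = 1.287·10^-7 m (from frequency = 2.33 PHz, via λ = c/f).
λ_Y = 3.900·10^-11 m (from wavelength = 0.390 Å, via λ given directly).
Ratio = 1.287·10^-7 / 3.900·10^-11 = 3300.

3300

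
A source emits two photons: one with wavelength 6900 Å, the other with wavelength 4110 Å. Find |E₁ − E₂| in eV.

1.22 eV

Using E = hc/λ: E₁ = 2.879e-19 J, E₂ = 4.833e-19 J.
|ΔE| = |2.879e-19 − 4.833e-19| = 1.95e-19 J = 1.22 eV.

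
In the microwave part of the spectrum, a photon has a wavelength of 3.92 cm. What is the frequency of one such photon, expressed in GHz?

7.65 GHz

Use c = 2.99792458e8 m/s.
In SI units: λ = 3.92 cm = 0.0392 m.
The photon relation is f = c/λ, giving f = 7.648e9 Hz.
Converting to GHz: f = 7.648 GHz ≈ 7.65 GHz.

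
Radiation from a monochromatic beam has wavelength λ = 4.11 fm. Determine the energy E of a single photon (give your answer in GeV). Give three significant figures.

In SI units: λ = 4.11 fm = 4.11e-15 m.
For a photon E = hc/λ, so E = 4.833e-11 J.
Converting to GeV: E = 0.3017 GeV ≈ 0.302 GeV.

0.302 GeV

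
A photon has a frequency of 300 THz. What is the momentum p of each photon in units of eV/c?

1.24 eV/c

(h = 6.62607015 × 10^-34 J·s, c = 2.99792458 × 10^8 m/s, 1 eV = 1.602176634 × 10^-19 J.)
First convert: f = 300 THz = 3.00 × 10^14 Hz.
Apply p = hf/c: p = 6.631 × 10^-28 kg·m/s.
Converting to eV/c: p = 1.241 eV/c ≈ 1.24 eV/c.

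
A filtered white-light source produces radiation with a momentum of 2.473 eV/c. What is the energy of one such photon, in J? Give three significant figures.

(c = 2.99792458e8 m/s, 1 eV = 1.602176634e-19 J.)
First convert: p = 2.473 eV/c = 1.3216e-27 kg·m/s.
The photon relation is E = pc, giving E = 3.962e-19 J.
So E ≈ 3.96e-19 J.

3.96e-19 J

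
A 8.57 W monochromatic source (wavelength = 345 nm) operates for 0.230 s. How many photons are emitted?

3.42 × 10^18 photons

Total energy: E_total = P·t = 8.57 × 0.230 = 1.971 J.
Per-photon energy: E = 5.758 × 10^-19 J.
N = E_total / E_photon = 3.42 × 10^18.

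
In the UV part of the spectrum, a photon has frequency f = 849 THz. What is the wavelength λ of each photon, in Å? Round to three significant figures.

3530 Å

In SI units: f = 849 THz = 8.49e14 Hz.
Since λ = c/f for a photon, λ = 3.531e-7 m.
Converting to Å: λ = 3531 Å ≈ 3530 Å.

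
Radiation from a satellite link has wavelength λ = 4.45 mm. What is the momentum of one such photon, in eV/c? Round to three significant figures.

(h = 6.62607015e-34 J·s, c = 2.99792458e8 m/s, 1 eV = 1.602176634e-19 J.)
First convert: λ = 4.45 mm = 0.00445 m.
Since p = h/λ for a photon, p = 1.489e-31 kg·m/s.
Converting to eV/c: p = 2.786e-4 eV/c ≈ 2.79e-4 eV/c.

2.79e-4 eV/c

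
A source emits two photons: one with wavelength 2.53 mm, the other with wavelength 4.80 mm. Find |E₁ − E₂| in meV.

0.232 meV

Using E = hc/λ: E₁ = 7.852 × 10^-23 J, E₂ = 4.138 × 10^-23 J.
|ΔE| = |7.852 × 10^-23 − 4.138 × 10^-23| = 3.71 × 10^-23 J = 0.232 meV.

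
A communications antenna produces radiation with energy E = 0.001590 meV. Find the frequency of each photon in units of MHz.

384 MHz

First convert: E = 0.001590 meV = 2.5475 × 10^-25 J.
For a photon f = E/h, so f = 3.845 × 10^8 Hz.
Converting to MHz: f = 384.5 MHz ≈ 384 MHz.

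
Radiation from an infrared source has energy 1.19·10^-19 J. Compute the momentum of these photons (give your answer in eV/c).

0.743 eV/c

The photon relation is p = E/c, giving p = 3.969·10^-28 kg·m/s.
Converting to eV/c: p = 0.7427 eV/c ≈ 0.743 eV/c.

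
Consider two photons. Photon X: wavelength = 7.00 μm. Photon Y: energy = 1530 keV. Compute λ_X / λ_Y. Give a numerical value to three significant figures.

8.64·10^6

λ_X = 7.000·10^-6 m (from wavelength = 7.00 μm, via λ given directly).
λ_Y = 8.104·10^-13 m (from energy = 1530 keV, via λ = hc/E).
Ratio = 7.000·10^-6 / 8.104·10^-13 = 8.64·10^6.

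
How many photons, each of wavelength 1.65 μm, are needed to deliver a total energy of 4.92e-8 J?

Per-photon energy: E = 1.204e-19 J (from wavelength = 1.65 μm).
N = E_total / E_photon = 4.92e-8 J / 1.204e-19 J = 4.09e11.

4.09e11 photons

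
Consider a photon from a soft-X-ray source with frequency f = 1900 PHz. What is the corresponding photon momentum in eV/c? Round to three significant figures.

7860 eV/c

Convert to SI: f = 1900 PHz = 1.9e18 Hz.
The photon relation is p = hf/c, giving p = 4.199e-24 kg·m/s.
Converting to eV/c: p = 7858 eV/c ≈ 7860 eV/c.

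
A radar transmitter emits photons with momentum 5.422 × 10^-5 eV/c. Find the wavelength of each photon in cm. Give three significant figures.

Take h = 6.62607015 × 10^-34 J·s, c = 2.99792458 × 10^8 m/s, 1 eV = 1.602176634 × 10^-19 J.
In SI units: p = 5.422 × 10^-5 eV/c = 2.8977 × 10^-32 kg·m/s.
For a photon λ = h/p, so λ = 0.02287 m.
Converting to cm: λ = 2.287 cm ≈ 2.29 cm.

2.29 cm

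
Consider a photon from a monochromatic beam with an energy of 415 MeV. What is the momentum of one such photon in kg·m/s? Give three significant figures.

2.22·10^-19 kg·m/s

First convert: E = 415 MeV = 6.6490·10^-11 J.
For a photon p = E/c, so p = 2.218·10^-19 kg·m/s.
So p ≈ 2.22·10^-19 kg·m/s.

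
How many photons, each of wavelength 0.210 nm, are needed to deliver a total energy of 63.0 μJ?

6.66·10^10 photons

Per-photon energy: E = 9.459·10^-16 J (from wavelength = 0.210 nm).
N = E_total / E_photon = 6.30·10^-5 J / 9.459·10^-16 J = 6.66·10^10.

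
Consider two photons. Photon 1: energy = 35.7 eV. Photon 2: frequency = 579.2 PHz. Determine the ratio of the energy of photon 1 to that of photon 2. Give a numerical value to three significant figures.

E_1 = 5.720 × 10^-18 J (from energy = 35.7 eV, via E given directly).
E_2 = 3.838 × 10^-16 J (from frequency = 579.2 PHz, via E = hf).
Ratio = 5.720 × 10^-18 / 3.838 × 10^-16 = 0.0149.

0.0149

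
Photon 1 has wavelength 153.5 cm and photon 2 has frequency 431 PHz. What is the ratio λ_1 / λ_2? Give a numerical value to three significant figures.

λ_1 = 1.535 m (from wavelength = 153.5 cm, via λ given directly).
λ_2 = 6.956 × 10^-10 m (from frequency = 431 PHz, via λ = c/f).
Ratio = 1.535 / 6.956 × 10^-10 = 2.21 × 10^9.

2.21 × 10^9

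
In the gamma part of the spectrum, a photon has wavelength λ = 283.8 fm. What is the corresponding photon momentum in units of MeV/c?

4.37 MeV/c

In SI units: λ = 283.8 fm = 2.838 × 10^-13 m.
Apply p = h/λ: p = 2.335 × 10^-21 kg·m/s.
Converting to MeV/c: p = 4.369 MeV/c ≈ 4.37 MeV/c.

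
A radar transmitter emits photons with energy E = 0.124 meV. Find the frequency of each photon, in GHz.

30.0 GHz

Use h = 6.62607015 × 10^-34 J·s, 1 eV = 1.602176634 × 10^-19 J.
In SI units: E = 0.124 meV = 1.9867 × 10^-23 J.
Since f = E/h for a photon, f = 2.998 × 10^10 Hz.
Converting to GHz: f = 29.98 GHz ≈ 30.0 GHz.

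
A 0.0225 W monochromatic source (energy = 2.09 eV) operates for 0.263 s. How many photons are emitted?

Total energy: E_total = P·t = 0.0225 × 0.263 = 0.005918 J.
Per-photon energy: E = 3.349e-19 J.
N = E_total / E_photon = 1.77e16.

1.77e16 photons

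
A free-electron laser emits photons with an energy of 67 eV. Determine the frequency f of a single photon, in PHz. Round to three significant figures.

Take h = 6.62607015 × 10^-34 J·s, 1 eV = 1.602176634 × 10^-19 J.
In SI units: E = 67 eV = 1.0735 × 10^-17 J.
The photon relation is f = E/h, giving f = 1.620 × 10^16 Hz.
Converting to PHz: f = 16.20 PHz ≈ 16.2 PHz.

16.2 PHz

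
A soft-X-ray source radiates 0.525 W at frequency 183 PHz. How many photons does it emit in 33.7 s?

Total energy: E_total = P·t = 0.525 × 33.7 = 17.69 J.
Per-photon energy: E = 1.213 × 10^-16 J.
N = E_total / E_photon = 1.46 × 10^17.

1.46 × 10^17 photons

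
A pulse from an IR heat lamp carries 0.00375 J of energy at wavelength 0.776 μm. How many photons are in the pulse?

1.46e16 photons

Per-photon energy: E = 2.560e-19 J (from wavelength = 0.776 μm).
N = E_total / E_photon = 0.00375 J / 2.560e-19 J = 1.46e16.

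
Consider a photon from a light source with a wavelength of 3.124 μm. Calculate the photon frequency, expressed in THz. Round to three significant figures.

96.0 THz

In SI units: λ = 3.124 μm = 3.124·10^-6 m.
For a photon f = c/λ, so f = 9.596·10^13 Hz.
Converting to THz: f = 95.96 THz ≈ 96.0 THz.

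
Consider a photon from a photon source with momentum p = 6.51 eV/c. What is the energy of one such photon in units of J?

1.04 × 10^-18 J

First convert: p = 6.51 eV/c = 3.4791 × 10^-27 kg·m/s.
For a photon E = pc, so E = 1.043 × 10^-18 J.
So E ≈ 1.04 × 10^-18 J.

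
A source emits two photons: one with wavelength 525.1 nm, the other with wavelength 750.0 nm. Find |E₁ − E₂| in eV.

Using E = hc/λ: E₁ = 3.7830 × 10^-19 J, E₂ = 2.6486 × 10^-19 J.
|ΔE| = |3.7830 × 10^-19 − 2.6486 × 10^-19| = 1.13 × 10^-19 J = 0.708 eV.

0.708 eV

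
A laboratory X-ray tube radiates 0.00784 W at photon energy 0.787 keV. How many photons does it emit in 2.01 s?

1.25e14 photons

Total energy: E_total = P·t = 0.00784 × 2.01 = 0.01576 J.
Per-photon energy: E = 1.261e-16 J.
N = E_total / E_photon = 1.25e14.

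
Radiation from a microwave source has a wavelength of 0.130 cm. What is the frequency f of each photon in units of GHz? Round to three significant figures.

231 GHz

Take c = 2.99792458e8 m/s.
Convert to SI: λ = 0.130 cm = 0.00130 m.
For a photon f = c/λ, so f = 2.306e11 Hz.
Converting to GHz: f = 230.6 GHz ≈ 231 GHz.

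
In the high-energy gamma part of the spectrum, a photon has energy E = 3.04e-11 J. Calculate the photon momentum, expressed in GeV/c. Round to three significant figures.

For a photon p = E/c, so p = 1.014e-19 kg·m/s.
Converting to GeV/c: p = 0.1897 GeV/c ≈ 0.190 GeV/c.

0.190 GeV/c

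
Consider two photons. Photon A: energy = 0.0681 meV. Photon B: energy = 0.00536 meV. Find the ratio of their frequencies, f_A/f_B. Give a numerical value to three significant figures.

12.7

f_A = 1.647e10 Hz (from energy = 0.0681 meV, via f = E/h).
f_B = 1.296e9 Hz (from energy = 0.00536 meV, via f = E/h).
Ratio = 1.647e10 / 1.296e9 = 12.7.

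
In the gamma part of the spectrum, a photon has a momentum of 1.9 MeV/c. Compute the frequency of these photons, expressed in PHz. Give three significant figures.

4.59e5 PHz

Use h = 6.62607015e-34 J·s, c = 2.99792458e8 m/s, 1 eV = 1.602176634e-19 J.
In SI units: p = 1.9 MeV/c = 1.0154e-21 kg·m/s.
Apply f = pc/h: f = 4.594e20 Hz.
Converting to PHz: f = 459400 PHz ≈ 4.59e5 PHz.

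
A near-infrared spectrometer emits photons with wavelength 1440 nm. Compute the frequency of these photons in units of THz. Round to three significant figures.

Use c = 2.99792458 × 10^8 m/s.
In SI units: λ = 1440 nm = 1.44 × 10^-6 m.
Since f = c/λ for a photon, f = 2.082 × 10^14 Hz.
Converting to THz: f = 208.2 THz ≈ 208 THz.

208 THz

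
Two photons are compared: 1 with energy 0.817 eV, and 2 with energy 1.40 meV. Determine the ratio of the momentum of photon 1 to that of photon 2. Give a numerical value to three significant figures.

584

p_1 = 4.366 × 10^-28 kg·m/s (from energy = 0.817 eV, via p = E/c).
p_2 = 7.482 × 10^-31 kg·m/s (from energy = 1.40 meV, via p = E/c).
Ratio = 4.366 × 10^-28 / 7.482 × 10^-31 = 584.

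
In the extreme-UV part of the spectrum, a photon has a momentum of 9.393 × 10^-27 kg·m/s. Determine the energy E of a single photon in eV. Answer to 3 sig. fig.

Take c = 2.99792458 × 10^8 m/s, 1 eV = 1.602176634 × 10^-19 J.
Apply E = pc: E = 2.816 × 10^-18 J.
Converting to eV: E = 17.58 eV ≈ 17.6 eV.

17.6 eV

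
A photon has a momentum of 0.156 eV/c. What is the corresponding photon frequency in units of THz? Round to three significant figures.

37.7 THz

Use h = 6.62607015e-34 J·s, c = 2.99792458e8 m/s, 1 eV = 1.602176634e-19 J.
In SI units: p = 0.156 eV/c = 8.3371e-29 kg·m/s.
The photon relation is f = pc/h, giving f = 3.772e13 Hz.
Converting to THz: f = 37.72 THz ≈ 37.7 THz.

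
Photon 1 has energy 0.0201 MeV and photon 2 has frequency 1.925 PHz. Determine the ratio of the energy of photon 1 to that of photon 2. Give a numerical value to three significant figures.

E_1 = 3.220·10^-15 J (from energy = 0.0201 MeV, via E given directly).
E_2 = 1.276·10^-18 J (from frequency = 1.925 PHz, via E = hf).
Ratio = 3.220·10^-15 / 1.276·10^-18 = 2520.

2520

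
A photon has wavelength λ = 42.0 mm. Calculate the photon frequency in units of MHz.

7140 MHz

Use c = 2.99792458 × 10^8 m/s.
In SI units: λ = 42.0 mm = 0.0420 m.
The photon relation is f = c/λ, giving f = 7.138 × 10^9 Hz.
Converting to MHz: f = 7138 MHz ≈ 7140 MHz.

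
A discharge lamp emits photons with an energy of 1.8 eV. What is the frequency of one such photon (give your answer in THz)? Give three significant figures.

(h = 6.62607015 × 10^-34 J·s, 1 eV = 1.602176634 × 10^-19 J.)
First convert: E = 1.8 eV = 2.8839 × 10^-19 J.
For a photon f = E/h, so f = 4.352 × 10^14 Hz.
Converting to THz: f = 435.2 THz ≈ 435 THz.

435 THz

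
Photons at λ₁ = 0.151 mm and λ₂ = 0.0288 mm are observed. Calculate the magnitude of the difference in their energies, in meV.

34.8 meV

Using E = hc/λ: E₁ = 1.316e-21 J, E₂ = 6.897e-21 J.
|ΔE| = |1.316e-21 − 6.897e-21| = 5.58e-21 J = 34.8 meV.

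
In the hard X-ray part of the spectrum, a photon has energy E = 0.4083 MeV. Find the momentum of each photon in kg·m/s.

2.18·10^-22 kg·m/s

In SI units: E = 0.4083 MeV = 6.5417·10^-14 J.
Apply p = E/c: p = 2.182·10^-22 kg·m/s.
So p ≈ 2.18·10^-22 kg·m/s.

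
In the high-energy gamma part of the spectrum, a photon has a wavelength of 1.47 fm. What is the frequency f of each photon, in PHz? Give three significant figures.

Convert to SI: λ = 1.47 fm = 1.47e-15 m.
For a photon f = c/λ, so f = 2.039e23 Hz.
Converting to PHz: f = 2.039e8 PHz ≈ 2.04e8 PHz.

2.04e8 PHz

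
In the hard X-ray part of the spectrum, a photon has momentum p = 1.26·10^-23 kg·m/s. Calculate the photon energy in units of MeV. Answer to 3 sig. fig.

0.0236 MeV

Use c = 2.99792458·10^8 m/s, 1 eV = 1.602176634·10^-19 J.
Since E = pc for a photon, E = 3.777·10^-15 J.
Converting to MeV: E = 0.02358 MeV ≈ 0.0236 MeV.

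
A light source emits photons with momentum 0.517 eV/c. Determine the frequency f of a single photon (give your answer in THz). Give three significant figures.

125 THz

In SI units: p = 0.517 eV/c = 2.7630·10^-28 kg·m/s.
For a photon f = pc/h, so f = 1.250·10^14 Hz.
Converting to THz: f = 125.0 THz ≈ 125 THz.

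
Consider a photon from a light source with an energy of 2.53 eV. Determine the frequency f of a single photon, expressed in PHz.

0.612 PHz

In SI units: E = 2.53 eV = 4.0535 × 10^-19 J.
The photon relation is f = E/h, giving f = 6.118 × 10^14 Hz.
Converting to PHz: f = 0.6118 PHz ≈ 0.612 PHz.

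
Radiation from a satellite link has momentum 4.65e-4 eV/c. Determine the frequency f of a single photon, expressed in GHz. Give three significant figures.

In SI units: p = 4.65e-4 eV/c = 2.4851e-31 kg·m/s.
Since f = pc/h for a photon, f = 1.124e11 Hz.
Converting to GHz: f = 112.4 GHz ≈ 112 GHz.

112 GHz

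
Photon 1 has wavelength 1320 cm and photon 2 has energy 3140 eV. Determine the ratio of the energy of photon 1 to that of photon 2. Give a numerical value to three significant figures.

E_1 = 1.505e-26 J (from wavelength = 1320 cm, via E = hc/λ).
E_2 = 5.031e-16 J (from energy = 3140 eV, via E given directly).
Ratio = 1.505e-26 / 5.031e-16 = 2.99e-11.

2.99e-11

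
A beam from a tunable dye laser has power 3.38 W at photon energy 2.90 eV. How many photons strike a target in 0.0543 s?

3.95e17 photons

Total energy: E_total = P·t = 3.38 × 0.0543 = 0.1835 J.
Per-photon energy: E = 4.646e-19 J.
N = E_total / E_photon = 3.95e17.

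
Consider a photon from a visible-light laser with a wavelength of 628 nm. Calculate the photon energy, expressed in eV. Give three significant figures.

Use h = 6.62607015e-34 J·s, c = 2.99792458e8 m/s, 1 eV = 1.602176634e-19 J.
Convert to SI: λ = 628 nm = 6.28e-7 m.
Apply E = hc/λ: E = 3.163e-19 J.
Converting to eV: E = 1.974 eV ≈ 1.97 eV.

1.97 eV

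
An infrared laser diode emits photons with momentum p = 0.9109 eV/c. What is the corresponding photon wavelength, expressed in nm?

(h = 6.62607015 × 10^-34 J·s, c = 2.99792458 × 10^8 m/s, 1 eV = 1.602176634 × 10^-19 J.)
Convert to SI: p = 0.9109 eV/c = 4.8681 × 10^-28 kg·m/s.
Apply λ = h/p: λ = 1.361 × 10^-6 m.
Converting to nm: λ = 1361 nm ≈ 1360 nm.

1360 nm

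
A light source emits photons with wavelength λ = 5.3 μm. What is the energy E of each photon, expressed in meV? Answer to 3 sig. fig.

234 meV

Use h = 6.62607015 × 10^-34 J·s, c = 2.99792458 × 10^8 m/s, 1 eV = 1.602176634 × 10^-19 J.
Convert to SI: λ = 5.3 μm = 5.3 × 10^-6 m.
The photon relation is E = hc/λ, giving E = 3.748 × 10^-20 J.
Converting to meV: E = 233.9 meV ≈ 234 meV.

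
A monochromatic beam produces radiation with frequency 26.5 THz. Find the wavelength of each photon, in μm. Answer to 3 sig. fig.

Take c = 2.99792458·10^8 m/s.
Convert to SI: f = 26.5 THz = 2.65·10^13 Hz.
The photon relation is λ = c/f, giving λ = 1.131·10^-5 m.
Converting to μm: λ = 11.31 μm ≈ 11.3 μm.

11.3 μm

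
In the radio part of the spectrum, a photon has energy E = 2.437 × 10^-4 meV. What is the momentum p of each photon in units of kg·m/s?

1.30 × 10^-34 kg·m/s

In SI units: E = 2.437 × 10^-4 meV = 3.9045 × 10^-26 J.
Apply p = E/c: p = 1.302 × 10^-34 kg·m/s.
So p ≈ 1.30 × 10^-34 kg·m/s.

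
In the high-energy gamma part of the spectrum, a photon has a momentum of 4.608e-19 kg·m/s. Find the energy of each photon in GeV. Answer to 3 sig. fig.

0.862 GeV

(c = 2.99792458e8 m/s, 1 eV = 1.602176634e-19 J.)
Since E = pc for a photon, E = 1.381e-10 J.
Converting to GeV: E = 0.8622 GeV ≈ 0.862 GeV.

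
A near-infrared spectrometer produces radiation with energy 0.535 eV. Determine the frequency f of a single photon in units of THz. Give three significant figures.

129 THz

Take h = 6.62607015·10^-34 J·s, 1 eV = 1.602176634·10^-19 J.
In SI units: E = 0.535 eV = 8.5716·10^-20 J.
The photon relation is f = E/h, giving f = 1.294·10^14 Hz.
Converting to THz: f = 129.4 THz ≈ 129 THz.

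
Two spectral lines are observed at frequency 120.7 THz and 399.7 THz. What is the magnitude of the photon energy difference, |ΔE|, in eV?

Using E = hf: E₁ = 7.9977e-20 J, E₂ = 2.6484e-19 J.
|ΔE| = |7.9977e-20 − 2.6484e-19| = 1.85e-19 J = 1.15 eV.

1.15 eV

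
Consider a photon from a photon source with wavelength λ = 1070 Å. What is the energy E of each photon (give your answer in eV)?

11.6 eV

(h = 6.62607015e-34 J·s, c = 2.99792458e8 m/s, 1 eV = 1.602176634e-19 J.)
First convert: λ = 1070 Å = 1.07e-7 m.
Since E = hc/λ for a photon, E = 1.856e-18 J.
Converting to eV: E = 11.59 eV ≈ 11.6 eV.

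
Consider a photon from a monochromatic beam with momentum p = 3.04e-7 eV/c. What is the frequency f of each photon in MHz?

73.5 MHz

Convert to SI: p = 3.04e-7 eV/c = 1.6247e-34 kg·m/s.
The photon relation is f = pc/h, giving f = 7.351e7 Hz.
Converting to MHz: f = 73.51 MHz ≈ 73.5 MHz.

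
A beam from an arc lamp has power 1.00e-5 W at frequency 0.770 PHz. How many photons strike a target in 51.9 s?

Total energy: E_total = P·t = 1.00e-5 × 51.9 = 5.190e-4 J.
Per-photon energy: E = 5.102e-19 J.
N = E_total / E_photon = 1.02e15.

1.02e15 photons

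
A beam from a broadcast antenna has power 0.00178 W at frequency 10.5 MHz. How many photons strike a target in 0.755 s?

1.93 × 10^23 photons

Total energy: E_total = P·t = 0.00178 × 0.755 = 0.001344 J.
Per-photon energy: E = 6.957 × 10^-27 J.
N = E_total / E_photon = 1.93 × 10^23.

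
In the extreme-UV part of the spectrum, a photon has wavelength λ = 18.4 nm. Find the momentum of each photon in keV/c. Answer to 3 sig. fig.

Use h = 6.62607015e-34 J·s, c = 2.99792458e8 m/s, 1 eV = 1.602176634e-19 J.
In SI units: λ = 18.4 nm = 1.84e-8 m.
Since p = h/λ for a photon, p = 3.601e-26 kg·m/s.
Converting to keV/c: p = 0.06738 keV/c ≈ 0.0674 keV/c.

0.0674 keV/c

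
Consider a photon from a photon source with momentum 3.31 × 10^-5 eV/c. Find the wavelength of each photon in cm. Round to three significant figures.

3.75 cm

Convert to SI: p = 3.31 × 10^-5 eV/c = 1.7690 × 10^-32 kg·m/s.
Apply λ = h/p: λ = 0.03746 m.
Converting to cm: λ = 3.746 cm ≈ 3.75 cm.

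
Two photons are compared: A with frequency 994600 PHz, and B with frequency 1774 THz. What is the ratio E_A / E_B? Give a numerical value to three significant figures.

E_A = 6.590e-13 J (from frequency = 994600 PHz, via E = hf).
E_B = 1.175e-18 J (from frequency = 1774 THz, via E = hf).
Ratio = 6.590e-13 / 1.175e-18 = 5.61e5.

5.61e5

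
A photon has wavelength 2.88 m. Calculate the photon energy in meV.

4.31·10^-4 meV

For a photon E = hc/λ, so E = 6.897·10^-26 J.
Converting to meV: E = 4.305·10^-4 meV ≈ 4.31·10^-4 meV.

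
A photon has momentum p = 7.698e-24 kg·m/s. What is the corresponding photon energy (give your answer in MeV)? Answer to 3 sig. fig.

Apply E = pc: E = 2.308e-15 J.
Converting to MeV: E = 0.01440 MeV ≈ 0.0144 MeV.

0.0144 MeV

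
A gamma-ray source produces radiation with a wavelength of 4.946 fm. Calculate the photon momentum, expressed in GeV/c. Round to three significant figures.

0.251 GeV/c

Take h = 6.62607015 × 10^-34 J·s, c = 2.99792458 × 10^8 m/s, 1 eV = 1.602176634 × 10^-19 J.
In SI units: λ = 4.946 fm = 4.946 × 10^-15 m.
For a photon p = h/λ, so p = 1.340 × 10^-19 kg·m/s.
Converting to GeV/c: p = 0.2507 GeV/c ≈ 0.251 GeV/c.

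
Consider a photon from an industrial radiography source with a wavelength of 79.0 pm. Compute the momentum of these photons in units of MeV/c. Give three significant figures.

In SI units: λ = 79.0 pm = 7.90 × 10^-11 m.
For a photon p = h/λ, so p = 8.387 × 10^-24 kg·m/s.
Converting to MeV/c: p = 0.01569 MeV/c ≈ 0.0157 MeV/c.

0.0157 MeV/c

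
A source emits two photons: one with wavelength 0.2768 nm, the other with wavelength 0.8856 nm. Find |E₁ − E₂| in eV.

3080 eV

Using E = hc/λ: E₁ = 7.1765·10^-16 J, E₂ = 2.2431·10^-16 J.
|ΔE| = |7.1765·10^-16 − 2.2431·10^-16| = 4.93·10^-16 J = 3080 eV.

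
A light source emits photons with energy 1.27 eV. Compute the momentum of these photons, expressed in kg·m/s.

(c = 2.99792458e8 m/s, 1 eV = 1.602176634e-19 J.)
First convert: E = 1.27 eV = 2.0348e-19 J.
Since p = E/c for a photon, p = 6.787e-28 kg·m/s.
So p ≈ 6.79e-28 kg·m/s.

6.79e-28 kg·m/s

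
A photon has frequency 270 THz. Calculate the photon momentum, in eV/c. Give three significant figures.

1.12 eV/c

Take h = 6.62607015 × 10^-34 J·s, c = 2.99792458 × 10^8 m/s, 1 eV = 1.602176634 × 10^-19 J.
In SI units: f = 270 THz = 2.7 × 10^14 Hz.
Apply p = hf/c: p = 5.968 × 10^-28 kg·m/s.
Converting to eV/c: p = 1.117 eV/c ≈ 1.12 eV/c.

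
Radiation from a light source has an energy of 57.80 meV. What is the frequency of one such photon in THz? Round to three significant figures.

Use h = 6.62607015e-34 J·s, 1 eV = 1.602176634e-19 J.
First convert: E = 57.80 meV = 9.2606e-21 J.
For a photon f = E/h, so f = 1.398e13 Hz.
Converting to THz: f = 13.98 THz ≈ 14.0 THz.

14.0 THz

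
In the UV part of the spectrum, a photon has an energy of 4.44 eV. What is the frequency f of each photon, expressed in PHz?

1.07 PHz

Use h = 6.62607015·10^-34 J·s, 1 eV = 1.602176634·10^-19 J.
Convert to SI: E = 4.44 eV = 7.1137·10^-19 J.
For a photon f = E/h, so f = 1.074·10^15 Hz.
Converting to PHz: f = 1.074 PHz ≈ 1.07 PHz.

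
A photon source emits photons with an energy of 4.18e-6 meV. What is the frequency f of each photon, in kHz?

First convert: E = 4.18e-6 meV = 6.6971e-28 J.
Since f = E/h for a photon, f = 1.011e6 Hz.
Converting to kHz: f = 1011 kHz ≈ 1010 kHz.

1010 kHz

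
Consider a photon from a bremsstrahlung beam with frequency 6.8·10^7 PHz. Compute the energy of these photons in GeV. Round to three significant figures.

(h = 6.62607015·10^-34 J·s, 1 eV = 1.602176634·10^-19 J.)
In SI units: f = 6.8·10^7 PHz = 6.8·10^22 Hz.
Since E = hf for a photon, E = 4.506·10^-11 J.
Converting to GeV: E = 0.2812 GeV ≈ 0.281 GeV.

0.281 GeV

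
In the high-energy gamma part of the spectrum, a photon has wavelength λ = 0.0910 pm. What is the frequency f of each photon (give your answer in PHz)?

3.29e6 PHz

Take c = 2.99792458e8 m/s.
First convert: λ = 0.0910 pm = 9.10e-14 m.
Apply f = c/λ: f = 3.294e21 Hz.
Converting to PHz: f = 3.294e6 PHz ≈ 3.29e6 PHz.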